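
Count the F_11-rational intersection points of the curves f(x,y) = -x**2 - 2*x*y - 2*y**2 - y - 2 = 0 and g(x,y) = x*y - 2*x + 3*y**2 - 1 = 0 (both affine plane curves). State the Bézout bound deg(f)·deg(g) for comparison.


Common zeros: {(3, 2), (4, 2)}; count = 2; Bézout bound = 4.

deg(f) = 2, deg(g) = 2, so Bézout bound = 4.
Scan x ∈ F_11. For each x, list the y ∈ F_11 with f(x, y) ≡ 0 and those with g(x, y) ≡ 0 (mod 11); the common zeros in that column are the intersection.
  x = 0: f ≡ 0 at y ∈ ∅; g ≡ 0 at y ∈ {2, 9}; common: ∅.
  x = 1: f ≡ 0 at y ∈ ∅; g ≡ 0 at y ∈ {2, 5}; common: ∅.
  x = 2: f ≡ 0 at y ∈ ∅; g ≡ 0 at y ∈ {1, 2}; common: ∅.
  x = 3: f ≡ 0 at y ∈ {0, 2}; g ≡ 0 at y ∈ {2, 8}; common: {2}.
  x = 4: f ≡ 0 at y ∈ {2, 10}; g ≡ 0 at y ∈ {2, 4}; common: {2}.
  x = 5: f ≡ 0 at y ∈ {5, 6}; g ≡ 0 at y ∈ {0, 2}; common: ∅.
  x = 6: f ≡ 0 at y ∈ ∅; g ≡ 0 at y ∈ {2, 7}; common: ∅.
  x = 7: f ≡ 0 at y ∈ {4, 5}; g ≡ 0 at y ∈ {2, 3}; common: ∅.
  x = 8: f ≡ 0 at y ∈ {0, 8}; g ≡ 0 at y ∈ {2, 10}; common: ∅.
  x = 9: f ≡ 0 at y ∈ {8, 10}; g ≡ 0 at y ∈ {2, 6}; common: ∅.
  x = 10: f ≡ 0 at y ∈ ∅; g ≡ 0 at y ∈ {2}; common: ∅.
Collecting: common zeros = {(3, 2), (4, 2)}, so the count is 2.
Comparison with the Bézout bound: 2 ≤ 4 = deg(f)·deg(g), as expected for curves with no common component (the affine F_11-count falls short of the bound because intersections may lie at infinity, over extension fields, or carry multiplicity).


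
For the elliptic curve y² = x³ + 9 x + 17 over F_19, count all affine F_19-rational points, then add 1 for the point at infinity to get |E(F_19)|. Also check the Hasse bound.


Affine points = {(0, 6), (0, 13), (2, 9), (2, 10), (5, 4), (5, 15), (7, 9), (7, 10), (10, 9), (10, 10), (16, 1), (16, 18), (18, 8), (18, 11)}; affine count = 14; |E(F_19)| = 15.

Discriminant check: Δ ∝ 4a³ + 27b² = 4·9³ + 27·17² = 4·729 + 27·289 ≡ 3 (mod 19). Nonzero ⇒ E is nonsingular.
For each x ∈ F_19, compute rhs = x³ + 9·x + 17 mod 19, then count y ∈ F_19 with y² ≡ rhs.
  x = 0: rhs = 17, matching y values: 6, 13 (2 points).
  x = 1: rhs = 8, matching y values: none (0 points).
  x = 2: rhs = 5, matching y values: 9, 10 (2 points).
  x = 3: rhs = 14, matching y values: none (0 points).
  x = 4: rhs = 3, matching y values: none (0 points).
  x = 5: rhs = 16, matching y values: 4, 15 (2 points).
  x = 6: rhs = 2, matching y values: none (0 points).
  x = 7: rhs = 5, matching y values: 9, 10 (2 points).
  x = 8: rhs = 12, matching y values: none (0 points).
  x = 9: rhs = 10, matching y values: none (0 points).
  x = 10: rhs = 5, matching y values: 9, 10 (2 points).
  x = 11: rhs = 3, matching y values: none (0 points).
  x = 12: rhs = 10, matching y values: none (0 points).
  x = 13: rhs = 13, matching y values: none (0 points).
  x = 14: rhs = 18, matching y values: none (0 points).
  x = 15: rhs = 12, matching y values: none (0 points).
  x = 16: rhs = 1, matching y values: 1, 18 (2 points).
  x = 17: rhs = 10, matching y values: none (0 points).
  x = 18: rhs = 7, matching y values: 8, 11 (2 points).
Total affine count: 14.
Full point count |E(F_19)| = 14 + 1 = 15.
Hasse bound: |15 − (19+1)| = |-5| = 5 ≤ 2√19 ≈ 8.7178 ✓.


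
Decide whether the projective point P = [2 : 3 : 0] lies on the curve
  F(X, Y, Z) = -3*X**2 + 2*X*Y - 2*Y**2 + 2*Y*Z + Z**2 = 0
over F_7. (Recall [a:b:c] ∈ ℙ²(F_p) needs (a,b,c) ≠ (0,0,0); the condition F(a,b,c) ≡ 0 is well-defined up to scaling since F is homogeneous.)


F(2,3,0) ≡ 3 (mod 7); P is NOT on the curve.

Evaluate F(2, 3, 0) term-by-term (mod 7).
  -3*X**2 ↦ -3·4·1·1 = -12
  2*X*Y ↦ 2·2·3·1 = 12
  -2*Y**2 ↦ -2·1·9·1 = -18
  2*Y*Z ↦ 2·1·3·0 = 0
  Z**2 ↦ 1·1·1·0 = 0
Sum: F(2, 3, 0) = (-12) + (12) + (-18) + (0) + (0) = -18.
Reducing mod 7: -18 ≡ 3 (mod 7).
Since F(a, b, c) ≡ 3 ≠ 0 (mod 7), P does NOT lie on the curve.


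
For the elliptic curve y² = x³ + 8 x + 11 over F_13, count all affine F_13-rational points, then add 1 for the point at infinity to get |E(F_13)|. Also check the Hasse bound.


Affine points = {(2, 3), (2, 10), (3, 6), (3, 7), (4, 4), (4, 9), (10, 5), (10, 8), (11, 0)}; affine count = 9; |E(F_13)| = 10.

Discriminant check: Δ ∝ 4a³ + 27b² = 4·8³ + 27·11² = 4·512 + 27·121 ≡ 11 (mod 13). Nonzero ⇒ E is nonsingular.
For each x ∈ F_13, compute rhs = x³ + 8·x + 11 mod 13, then count y ∈ F_13 with y² ≡ rhs.
  x = 0: rhs = 11, matching y values: none (0 points).
  x = 1: rhs = 7, matching y values: none (0 points).
  x = 2: rhs = 9, matching y values: 3, 10 (2 points).
  x = 3: rhs = 10, matching y values: 6, 7 (2 points).
  x = 4: rhs = 3, matching y values: 4, 9 (2 points).
  x = 5: rhs = 7, matching y values: none (0 points).
  x = 6: rhs = 2, matching y values: none (0 points).
  x = 7: rhs = 7, matching y values: none (0 points).
  x = 8: rhs = 2, matching y values: none (0 points).
  x = 9: rhs = 6, matching y values: none (0 points).
  x = 10: rhs = 12, matching y values: 5, 8 (2 points).
  x = 11: rhs = 0, matching y values: 0 (1 points).
  x = 12: rhs = 2, matching y values: none (0 points).
Total affine count: 9.
Full point count |E(F_13)| = 9 + 1 = 10.
Hasse bound: |10 − (13+1)| = |-4| = 4 ≤ 2√13 ≈ 7.2111 ✓.


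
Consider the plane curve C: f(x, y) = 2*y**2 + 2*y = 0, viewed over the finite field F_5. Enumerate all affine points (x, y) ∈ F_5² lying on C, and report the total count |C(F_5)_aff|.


Affine F_5-points: {(0, 0), (0, 4), (1, 0), (1, 4), (2, 0), (2, 4), (3, 0), (3, 4), (4, 0), (4, 4)}; count = 10.

For each of the 25 pairs (x, y) ∈ F_5², evaluate f(x, y) mod 5. Record the zeros.
  x = 0: [0↦0, 1↦4, 2↦2, 3↦4, 4↦0]  zeros at y ∈ {0, 4}
  x = 1: [0↦0, 1↦4, 2↦2, 3↦4, 4↦0]  zeros at y ∈ {0, 4}
  x = 2: [0↦0, 1↦4, 2↦2, 3↦4, 4↦0]  zeros at y ∈ {0, 4}
  x = 3: [0↦0, 1↦4, 2↦2, 3↦4, 4↦0]  zeros at y ∈ {0, 4}
  x = 4: [0↦0, 1↦4, 2↦2, 3↦4, 4↦0]  zeros at y ∈ {0, 4}
Collecting zeros: affine points = {(0, 0), (0, 4), (1, 0), (1, 4), (2, 0), (2, 4), (3, 0), (3, 4), (4, 0), (4, 4)}.
Total count |C(F_5)_aff| = 10.


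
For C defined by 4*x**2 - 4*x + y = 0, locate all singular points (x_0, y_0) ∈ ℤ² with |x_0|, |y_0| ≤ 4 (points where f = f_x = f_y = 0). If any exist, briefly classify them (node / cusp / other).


No singular points in the scanned grid; C is smooth there.

Compute partial derivatives:
  f_x = 8*x - 4.
  f_y = 1.
f_y = 1 is a nonzero constant, so f_y never vanishes: no point (x, y) can satisfy f = f_x = f_y = 0. In particular no (x, y) ∈ {−4, ..., 4}² is singular; the curve is smooth.


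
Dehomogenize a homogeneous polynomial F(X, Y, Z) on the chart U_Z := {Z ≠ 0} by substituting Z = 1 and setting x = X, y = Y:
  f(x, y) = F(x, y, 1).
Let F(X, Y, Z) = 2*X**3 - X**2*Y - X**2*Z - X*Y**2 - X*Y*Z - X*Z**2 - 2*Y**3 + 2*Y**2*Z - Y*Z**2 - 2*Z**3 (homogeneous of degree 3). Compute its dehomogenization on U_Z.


f(x, y) = 2*x**3 - x**2*y - x**2 - x*y**2 - x*y - x - 2*y**3 + 2*y**2 - y - 2

On U_Z we set Z = 1. Each monomial c·X^i·Y^j·Z^k in F becomes c·x^i·y^j·1^k = c·x^i·y^j.
Substituting Z = 1: F(X, Y, 1) = 2*x**3 - x**2*y - x**2 - x*y**2 - x*y - x - 2*y**3 + 2*y**2 - y - 2.
Note: deg(f) ≤ deg(F) = 3; strict inequality happens when F is divisible by Z (lost terms).


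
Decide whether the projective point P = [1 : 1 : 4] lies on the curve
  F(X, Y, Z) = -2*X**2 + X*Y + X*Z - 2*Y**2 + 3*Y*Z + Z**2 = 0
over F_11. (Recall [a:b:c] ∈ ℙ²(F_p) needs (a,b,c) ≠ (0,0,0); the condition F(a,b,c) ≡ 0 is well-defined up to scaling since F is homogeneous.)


F(1,1,4) ≡ 7 (mod 11); P is NOT on the curve.

Evaluate F(1, 1, 4) term-by-term (mod 11).
  -2*X**2 ↦ -2·1·1·1 = -2
  X*Y ↦ 1·1·1·1 = 1
  X*Z ↦ 1·1·1·4 = 4
  -2*Y**2 ↦ -2·1·1·1 = -2
  3*Y*Z ↦ 3·1·1·4 = 12
  Z**2 ↦ 1·1·1·16 = 16
Sum: F(1, 1, 4) = (-2) + (1) + (4) + (-2) + (12) + (16) = 29.
Reducing mod 11: 29 ≡ 7 (mod 11).
Since F(a, b, c) ≡ 7 ≠ 0 (mod 11), P does NOT lie on the curve.


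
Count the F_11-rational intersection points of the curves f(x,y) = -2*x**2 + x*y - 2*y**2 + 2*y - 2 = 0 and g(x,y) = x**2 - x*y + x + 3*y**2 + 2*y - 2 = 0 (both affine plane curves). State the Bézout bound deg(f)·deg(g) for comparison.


Common zeros: {(6, 2)}; count = 1; Bézout bound = 4.

deg(f) = 2, deg(g) = 2, so Bézout bound = 4.
Scan x ∈ F_11. For each x, list the y ∈ F_11 with f(x, y) ≡ 0 and those with g(x, y) ≡ 0 (mod 11); the common zeros in that column are the intersection.
  x = 0: f ≡ 0 at y ∈ ∅; g ≡ 0 at y ∈ ∅; common: ∅.
  x = 1: f ≡ 0 at y ∈ ∅; g ≡ 0 at y ∈ {0, 7}; common: ∅.
  x = 2: f ≡ 0 at y ∈ ∅; g ≡ 0 at y ∈ ∅; common: ∅.
  x = 3: f ≡ 0 at y ∈ ∅; g ≡ 0 at y ∈ ∅; common: ∅.
  x = 4: f ≡ 0 at y ∈ ∅; g ≡ 0 at y ∈ ∅; common: ∅.
  x = 5: f ≡ 0 at y ∈ ∅; g ≡ 0 at y ∈ {5, 7}; common: ∅.
  x = 6: f ≡ 0 at y ∈ {2}; g ≡ 0 at y ∈ {2, 3}; common: {2}.
  x = 7: f ≡ 0 at y ∈ ∅; g ≡ 0 at y ∈ {3, 6}; common: ∅.
  x = 8: f ≡ 0 at y ∈ ∅; g ≡ 0 at y ∈ ∅; common: ∅.
  x = 9: f ≡ 0 at y ∈ ∅; g ≡ 0 at y ∈ {0, 6}; common: ∅.
  x = 10: f ≡ 0 at y ∈ ∅; g ≡ 0 at y ∈ {5}; common: ∅.
Collecting: common zeros = {(6, 2)}, so the count is 1.
Comparison with the Bézout bound: 1 ≤ 4 = deg(f)·deg(g), as expected for curves with no common component (the affine F_11-count falls short of the bound because intersections may lie at infinity, over extension fields, or carry multiplicity).


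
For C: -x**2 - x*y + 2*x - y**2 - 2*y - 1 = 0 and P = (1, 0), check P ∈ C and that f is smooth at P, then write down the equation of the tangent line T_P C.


Tangent line at P: -3*y = 0.

Step 1: f(1, 0) = 0, so P lies on C.
Step 2: partial derivatives
  f_x(x, y) = -2*x - y + 2, f_y(x, y) = -x - 2*y - 2.
  f_x(P) = 0, f_y(P) = -3 (gradient nonzero, so P is smooth).
Step 3: tangent line at P: 0·(x − 1) + -3·(y − 0) = 0.
Expanding: -3*y = 0.


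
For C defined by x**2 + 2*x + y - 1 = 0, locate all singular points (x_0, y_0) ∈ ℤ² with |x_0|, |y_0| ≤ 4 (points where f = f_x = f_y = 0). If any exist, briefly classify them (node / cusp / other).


No singular points in the scanned grid; C is smooth there.

Compute partial derivatives:
  f_x = 2*x + 2.
  f_y = 1.
f_y = 1 is a nonzero constant, so f_y never vanishes: no point (x, y) can satisfy f = f_x = f_y = 0. In particular no (x, y) ∈ {−4, ..., 4}² is singular; the curve is smooth.


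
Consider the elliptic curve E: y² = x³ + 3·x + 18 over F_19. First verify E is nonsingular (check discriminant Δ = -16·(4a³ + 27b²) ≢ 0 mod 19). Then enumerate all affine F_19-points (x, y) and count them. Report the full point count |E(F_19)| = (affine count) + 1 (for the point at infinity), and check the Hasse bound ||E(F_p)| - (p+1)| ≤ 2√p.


Affine points = {(3, 4), (3, 15), (5, 5), (5, 14), (6, 9), (6, 10), (14, 7), (14, 12), (16, 1), (16, 18), (17, 2), (17, 17)}; affine count = 12; |E(F_19)| = 13.

Discriminant check: Δ ∝ 4a³ + 27b² = 4·3³ + 27·18² = 4·27 + 27·324 ≡ 2 (mod 19). Nonzero ⇒ E is nonsingular.
For each x ∈ F_19, compute rhs = x³ + 3·x + 18 mod 19, then count y ∈ F_19 with y² ≡ rhs.
  x = 0: rhs = 18, matching y values: none (0 points).
  x = 1: rhs = 3, matching y values: none (0 points).
  x = 2: rhs = 13, matching y values: none (0 points).
  x = 3: rhs = 16, matching y values: 4, 15 (2 points).
  x = 4: rhs = 18, matching y values: none (0 points).
  x = 5: rhs = 6, matching y values: 5, 14 (2 points).
  x = 6: rhs = 5, matching y values: 9, 10 (2 points).
  x = 7: rhs = 2, matching y values: none (0 points).
  x = 8: rhs = 3, matching y values: none (0 points).
  x = 9: rhs = 14, matching y values: none (0 points).
  x = 10: rhs = 3, matching y values: none (0 points).
  x = 11: rhs = 14, matching y values: none (0 points).
  x = 12: rhs = 15, matching y values: none (0 points).
  x = 13: rhs = 12, matching y values: none (0 points).
  x = 14: rhs = 11, matching y values: 7, 12 (2 points).
  x = 15: rhs = 18, matching y values: none (0 points).
  x = 16: rhs = 1, matching y values: 1, 18 (2 points).
  x = 17: rhs = 4, matching y values: 2, 17 (2 points).
  x = 18: rhs = 14, matching y values: none (0 points).
Total affine count: 12.
Full point count |E(F_19)| = 12 + 1 = 13.
Hasse bound: |13 − (19+1)| = |-7| = 7 ≤ 2√19 ≈ 8.7178 ✓.


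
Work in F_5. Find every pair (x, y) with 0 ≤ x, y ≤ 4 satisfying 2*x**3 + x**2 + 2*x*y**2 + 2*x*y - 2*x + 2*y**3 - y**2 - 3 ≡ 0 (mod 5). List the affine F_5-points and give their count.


Affine F_5-points: {(1, 4), (2, 4), (4, 1), (4, 4)}; count = 4.

For each of the 25 pairs (x, y) ∈ F_5², evaluate f(x, y) mod 5. Record the zeros.
  x = 0: [0↦2, 1↦3, 2↦4, 3↦2, 4↦4]  zeros at y ∈ ∅
  x = 1: [0↦3, 1↦3, 2↦2, 3↦2, 4↦0]  zeros at y ∈ {4}
  x = 2: [0↦3, 1↦2, 2↦4, 3↦1, 4↦0]  zeros at y ∈ {4}
  x = 3: [0↦4, 1↦2, 2↦2, 3↦1, 4↦1]  zeros at y ∈ ∅
  x = 4: [0↦3, 1↦0, 2↦3, 3↦4, 4↦0]  zeros at y ∈ {1, 4}
Collecting zeros: affine points = {(1, 4), (2, 4), (4, 1), (4, 4)}.
Total count |C(F_5)_aff| = 4.


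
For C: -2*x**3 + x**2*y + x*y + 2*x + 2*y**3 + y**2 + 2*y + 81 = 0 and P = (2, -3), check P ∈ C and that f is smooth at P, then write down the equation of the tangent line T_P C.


Tangent line at P: -37*x + 56*y + 242 = 0.

Step 1: f(2, -3) = 0, so P lies on C.
Step 2: partial derivatives
  f_x(x, y) = -6*x**2 + 2*x*y + y + 2, f_y(x, y) = x**2 + x + 6*y**2 + 2*y + 2.
  f_x(P) = -37, f_y(P) = 56 (gradient nonzero, so P is smooth).
Step 3: tangent line at P: -37·(x − 2) + 56·(y − -3) = 0.
Expanding: -37*x + 56*y + 242 = 0.


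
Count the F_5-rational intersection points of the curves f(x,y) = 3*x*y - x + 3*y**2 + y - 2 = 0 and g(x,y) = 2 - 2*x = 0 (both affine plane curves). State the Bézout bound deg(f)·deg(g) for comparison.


Common zeros: ∅; count = 0; Bézout bound = 2.

deg(f) = 2, deg(g) = 1, so Bézout bound = 2.
Scan x ∈ F_5. For each x, list the y ∈ F_5 with f(x, y) ≡ 0 and those with g(x, y) ≡ 0 (mod 5); the common zeros in that column are the intersection.
  x = 0: f ≡ 0 at y ∈ {4}; g ≡ 0 at y ∈ ∅; common: ∅.
  x = 1: f ≡ 0 at y ∈ ∅; g ≡ 0 at y ∈ {0, 1, 2, 3, 4}; common: ∅.
  x = 2: f ≡ 0 at y ∈ ∅; g ≡ 0 at y ∈ ∅; common: ∅.
  x = 3: f ≡ 0 at y ∈ {0}; g ≡ 0 at y ∈ ∅; common: ∅.
  x = 4: f ≡ 0 at y ∈ {1, 3}; g ≡ 0 at y ∈ ∅; common: ∅.
Collecting: common zeros = ∅, so the count is 0.
Comparison with the Bézout bound: 0 ≤ 2 = deg(f)·deg(g), as expected for curves with no common component (the affine F_5-count falls short of the bound because intersections may lie at infinity, over extension fields, or carry multiplicity).


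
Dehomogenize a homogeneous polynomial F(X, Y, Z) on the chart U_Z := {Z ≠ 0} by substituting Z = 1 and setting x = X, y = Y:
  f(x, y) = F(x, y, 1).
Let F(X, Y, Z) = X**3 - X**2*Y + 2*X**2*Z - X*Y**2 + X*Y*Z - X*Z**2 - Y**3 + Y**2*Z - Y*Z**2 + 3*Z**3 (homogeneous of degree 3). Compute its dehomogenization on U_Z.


f(x, y) = x**3 - x**2*y + 2*x**2 - x*y**2 + x*y - x - y**3 + y**2 - y + 3

On U_Z we set Z = 1. Each monomial c·X^i·Y^j·Z^k in F becomes c·x^i·y^j·1^k = c·x^i·y^j.
Substituting Z = 1: F(X, Y, 1) = x**3 - x**2*y + 2*x**2 - x*y**2 + x*y - x - y**3 + y**2 - y + 3.
Note: deg(f) ≤ deg(F) = 3; strict inequality happens when F is divisible by Z (lost terms).


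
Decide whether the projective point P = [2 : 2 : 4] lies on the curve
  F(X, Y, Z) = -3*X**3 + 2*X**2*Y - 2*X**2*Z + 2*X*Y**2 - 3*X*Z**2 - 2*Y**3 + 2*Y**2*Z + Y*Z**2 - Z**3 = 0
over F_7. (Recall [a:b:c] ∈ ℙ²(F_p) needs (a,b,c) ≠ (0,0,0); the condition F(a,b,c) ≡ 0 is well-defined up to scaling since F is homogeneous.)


F(2,2,4) ≡ 4 (mod 7); P is NOT on the curve.

Evaluate F(2, 2, 4) term-by-term (mod 7).
  -3*X**3 ↦ -3·8·1·1 = -24
  2*X**2*Y ↦ 2·4·2·1 = 16
  -2*X**2*Z ↦ -2·4·1·4 = -32
  2*X*Y**2 ↦ 2·2·4·1 = 16
  -3*X*Z**2 ↦ -3·2·1·16 = -96
  -2*Y**3 ↦ -2·1·8·1 = -16
  2*Y**2*Z ↦ 2·1·4·4 = 32
  Y*Z**2 ↦ 1·1·2·16 = 32
  -Z**3 ↦ -1·1·1·64 = -64
Sum: F(2, 2, 4) = (-24) + (16) + (-32) + (16) + (-96) + (-16) + (32) + (32) + (-64) = -136.
Reducing mod 7: -136 ≡ 4 (mod 7).
Since F(a, b, c) ≡ 4 ≠ 0 (mod 7), P does NOT lie on the curve.


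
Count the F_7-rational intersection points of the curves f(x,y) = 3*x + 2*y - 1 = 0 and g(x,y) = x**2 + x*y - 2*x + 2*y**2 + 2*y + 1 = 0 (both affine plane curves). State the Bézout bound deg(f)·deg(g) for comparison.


Common zeros: {(2, 1), (6, 2)}; count = 2; Bézout bound = 2.

deg(f) = 1, deg(g) = 2, so Bézout bound = 2.
Scan x ∈ F_7. For each x, list the y ∈ F_7 with f(x, y) ≡ 0 and those with g(x, y) ≡ 0 (mod 7); the common zeros in that column are the intersection.
  x = 0: f ≡ 0 at y ∈ {4}; g ≡ 0 at y ∈ ∅; common: ∅.
  x = 1: f ≡ 0 at y ∈ {6}; g ≡ 0 at y ∈ {0, 2}; common: ∅.
  x = 2: f ≡ 0 at y ∈ {1}; g ≡ 0 at y ∈ {1, 4}; common: {1}.
  x = 3: f ≡ 0 at y ∈ {3}; g ≡ 0 at y ∈ {4}; common: ∅.
  x = 4: f ≡ 0 at y ∈ {5}; g ≡ 0 at y ∈ ∅; common: ∅.
  x = 5: f ≡ 0 at y ∈ {0}; g ≡ 0 at y ∈ ∅; common: ∅.
  x = 6: f ≡ 0 at y ∈ {2}; g ≡ 0 at y ∈ {1, 2}; common: {2}.
Collecting: common zeros = {(2, 1), (6, 2)}, so the count is 2.
Comparison with the Bézout bound: 2 ≤ 2 = deg(f)·deg(g), as expected for curves with no common component (the bound is attained).


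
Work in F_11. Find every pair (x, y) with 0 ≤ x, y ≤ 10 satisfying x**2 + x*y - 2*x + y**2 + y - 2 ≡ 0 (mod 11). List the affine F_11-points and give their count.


Affine F_11-points: {(0, 1), (0, 9), (1, 1), (1, 8), (3, 3), (3, 4), (4, 8), (4, 9), (6, 0), (6, 4), (7, 0), (7, 3)}; count = 12.

For each of the 121 pairs (x, y) ∈ F_11², evaluate f(x, y) mod 11. Record the zeros.
  x = 0: [0↦9, 1↦0, 2↦4, 3↦10, 4↦7, 5↦6, 6↦7, 7↦10, 8↦4, 9↦0, 10↦9]  zeros at y ∈ {1, 9}
  x = 1: [0↦8, 1↦0, 2↦5, 3↦1, 4↦10, 5↦10, 6↦1, 7↦5, 8↦0, 9↦8, 10↦7]  zeros at y ∈ {1, 8}
  x = 2: [0↦9, 1↦2, 2↦8, 3↦5, 4↦4, 5↦5, 6↦8, 7↦2, 8↦9, 9↦7, 10↦7]  zeros at y ∈ ∅
  x = 3: [0↦1, 1↦6, 2↦2, 3↦0, 4↦0, 5↦2, 6↦6, 7↦1, 8↦9, 9↦8, 10↦9]  zeros at y ∈ {3, 4}
  x = 4: [0↦6, 1↦1, 2↦9, 3↦8, 4↦9, 5↦1, 6↦6, 7↦2, 8↦0, 9↦0, 10↦2]  zeros at y ∈ {8, 9}
  x = 5: [0↦2, 1↦9, 2↦7, 3↦7, 4↦9, 5↦2, 6↦8, 7↦5, 8↦4, 9↦5, 10↦8]  zeros at y ∈ ∅
  x = 6: [0↦0, 1↦8, 2↦7, 3↦8, 4↦0, 5↦5, 6↦1, 7↦10, 8↦10, 9↦1, 10↦5]  zeros at y ∈ {0, 4}
  x = 7: [0↦0, 1↦9, 2↦9, 3↦0, 4↦4, 5↦10, 6↦7, 7↦6, 8↦7, 9↦10, 10↦4]  zeros at y ∈ {0, 3}
  x = 8: [0↦2, 1↦1, 2↦2, 3↦5, 4↦10, 5↦6, 6↦4, 7↦4, 8↦6, 9↦10, 10↦5]  zeros at y ∈ ∅
  x = 9: [0↦6, 1↦6, 2↦8, 3↦1, 4↦7, 5↦4, 6↦3, 7↦4, 8↦7, 9↦1, 10↦8]  zeros at y ∈ ∅
  x = 10: [0↦1, 1↦2, 2↦5, 3↦10, 4↦6, 5↦4, 6↦4, 7↦6, 8↦10, 9↦5, 10↦2]  zeros at y ∈ ∅
Collecting zeros: affine points = {(0, 1), (0, 9), (1, 1), (1, 8), (3, 3), (3, 4), (4, 8), (4, 9), (6, 0), (6, 4), (7, 0), (7, 3)}.
Total count |C(F_11)_aff| = 12.


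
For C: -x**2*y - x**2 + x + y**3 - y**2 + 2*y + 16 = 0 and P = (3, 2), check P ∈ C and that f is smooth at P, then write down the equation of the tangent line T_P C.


Tangent line at P: -17*x + y + 49 = 0.

Step 1: f(3, 2) = 0, so P lies on C.
Step 2: partial derivatives
  f_x(x, y) = -2*x*y - 2*x + 1, f_y(x, y) = -x**2 + 3*y**2 - 2*y + 2.
  f_x(P) = -17, f_y(P) = 1 (gradient nonzero, so P is smooth).
Step 3: tangent line at P: -17·(x − 3) + 1·(y − 2) = 0.
Expanding: -17*x + y + 49 = 0.


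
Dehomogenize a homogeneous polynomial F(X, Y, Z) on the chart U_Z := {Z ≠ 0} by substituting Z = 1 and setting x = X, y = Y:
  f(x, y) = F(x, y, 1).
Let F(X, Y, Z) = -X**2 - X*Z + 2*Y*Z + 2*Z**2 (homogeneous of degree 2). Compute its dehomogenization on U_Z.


f(x, y) = -x**2 - x + 2*y + 2

On U_Z we set Z = 1. Each monomial c·X^i·Y^j·Z^k in F becomes c·x^i·y^j·1^k = c·x^i·y^j.
Substituting Z = 1: F(X, Y, 1) = -x**2 - x + 2*y + 2.
Note: deg(f) ≤ deg(F) = 2; strict inequality happens when F is divisible by Z (lost terms).


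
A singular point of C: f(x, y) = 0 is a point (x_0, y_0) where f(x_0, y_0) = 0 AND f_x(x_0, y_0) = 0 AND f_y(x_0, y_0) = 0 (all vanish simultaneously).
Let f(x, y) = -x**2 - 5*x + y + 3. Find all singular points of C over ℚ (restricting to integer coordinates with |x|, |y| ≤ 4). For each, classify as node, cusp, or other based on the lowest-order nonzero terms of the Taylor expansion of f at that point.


No singular points in the scanned grid; C is smooth there.

Compute partial derivatives:
  f_x = -2*x - 5.
  f_y = 1.
f_y = 1 is a nonzero constant, so f_y never vanishes: no point (x, y) can satisfy f = f_x = f_y = 0. In particular no (x, y) ∈ {−4, ..., 4}² is singular; the curve is smooth.


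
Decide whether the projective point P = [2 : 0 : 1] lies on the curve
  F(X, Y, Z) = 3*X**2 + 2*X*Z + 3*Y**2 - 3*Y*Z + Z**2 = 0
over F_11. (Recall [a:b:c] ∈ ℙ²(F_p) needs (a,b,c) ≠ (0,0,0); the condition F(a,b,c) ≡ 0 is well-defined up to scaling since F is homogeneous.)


F(2,0,1) ≡ 6 (mod 11); P is NOT on the curve.

Evaluate F(2, 0, 1) term-by-term (mod 11).
  3*X**2 ↦ 3·4·1·1 = 12
  2*X*Z ↦ 2·2·1·1 = 4
  3*Y**2 ↦ 3·1·0·1 = 0
  -3*Y*Z ↦ -3·1·0·1 = 0
  Z**2 ↦ 1·1·1·1 = 1
Sum: F(2, 0, 1) = (12) + (4) + (0) + (0) + (1) = 17.
Reducing mod 11: 17 ≡ 6 (mod 11).
Since F(a, b, c) ≡ 6 ≠ 0 (mod 11), P does NOT lie on the curve.


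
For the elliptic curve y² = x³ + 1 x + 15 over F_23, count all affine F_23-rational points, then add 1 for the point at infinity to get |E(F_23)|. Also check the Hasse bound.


Affine points = {(2, 5), (2, 18), (8, 11), (8, 12), (10, 6), (10, 17), (11, 0), (14, 6), (14, 17), (15, 1), (15, 22), (17, 0), (18, 0), (19, 4), (19, 19), (20, 10), (20, 13), (22, 6), (22, 17)}; affine count = 19; |E(F_23)| = 20.

Discriminant check: Δ ∝ 4a³ + 27b² = 4·1³ + 27·15² = 4·1 + 27·225 ≡ 7 (mod 23). Nonzero ⇒ E is nonsingular.
For each x ∈ F_23, compute rhs = x³ + 1·x + 15 mod 23, then count y ∈ F_23 with y² ≡ rhs.
  x = 0: rhs = 15, matching y values: none (0 points).
  x = 1: rhs = 17, matching y values: none (0 points).
  x = 2: rhs = 2, matching y values: 5, 18 (2 points).
  x = 3: rhs = 22, matching y values: none (0 points).
  x = 4: rhs = 14, matching y values: none (0 points).
  x = 5: rhs = 7, matching y values: none (0 points).
  x = 6: rhs = 7, matching y values: none (0 points).
  x = 7: rhs = 20, matching y values: none (0 points).
  x = 8: rhs = 6, matching y values: 11, 12 (2 points).
  x = 9: rhs = 17, matching y values: none (0 points).
  x = 10: rhs = 13, matching y values: 6, 17 (2 points).
  x = 11: rhs = 0, matching y values: 0 (1 points).
  x = 12: rhs = 7, matching y values: none (0 points).
  x = 13: rhs = 17, matching y values: none (0 points).
  x = 14: rhs = 13, matching y values: 6, 17 (2 points).
  x = 15: rhs = 1, matching y values: 1, 22 (2 points).
  x = 16: rhs = 10, matching y values: none (0 points).
  x = 17: rhs = 0, matching y values: 0 (1 points).
  x = 18: rhs = 0, matching y values: 0 (1 points).
  x = 19: rhs = 16, matching y values: 4, 19 (2 points).
  x = 20: rhs = 8, matching y values: 10, 13 (2 points).
  x = 21: rhs = 5, matching y values: none (0 points).
  x = 22: rhs = 13, matching y values: 6, 17 (2 points).
Total affine count: 19.
Full point count |E(F_23)| = 19 + 1 = 20.
Hasse bound: |20 − (23+1)| = |-4| = 4 ≤ 2√23 ≈ 9.5917 ✓.


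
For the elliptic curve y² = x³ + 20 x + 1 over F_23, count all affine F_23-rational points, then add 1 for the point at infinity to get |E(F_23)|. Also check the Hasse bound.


Affine points = {(0, 1), (0, 22), (2, 7), (2, 16), (7, 1), (7, 22), (8, 11), (8, 12), (9, 6), (9, 17), (14, 9), (14, 14), (16, 1), (16, 22), (18, 11), (18, 12), (19, 8), (19, 15), (20, 11), (20, 12), (22, 7), (22, 16)}; affine count = 22; |E(F_23)| = 23.

Discriminant check: Δ ∝ 4a³ + 27b² = 4·20³ + 27·1² = 4·8000 + 27·1 ≡ 11 (mod 23). Nonzero ⇒ E is nonsingular.
For each x ∈ F_23, compute rhs = x³ + 20·x + 1 mod 23, then count y ∈ F_23 with y² ≡ rhs.
  x = 0: rhs = 1, matching y values: 1, 22 (2 points).
  x = 1: rhs = 22, matching y values: none (0 points).
  x = 2: rhs = 3, matching y values: 7, 16 (2 points).
  x = 3: rhs = 19, matching y values: none (0 points).
  x = 4: rhs = 7, matching y values: none (0 points).
  x = 5: rhs = 19, matching y values: none (0 points).
  x = 6: rhs = 15, matching y values: none (0 points).
  x = 7: rhs = 1, matching y values: 1, 22 (2 points).
  x = 8: rhs = 6, matching y values: 11, 12 (2 points).
  x = 9: rhs = 13, matching y values: 6, 17 (2 points).
  x = 10: rhs = 5, matching y values: none (0 points).
  x = 11: rhs = 11, matching y values: none (0 points).
  x = 12: rhs = 14, matching y values: none (0 points).
  x = 13: rhs = 20, matching y values: none (0 points).
  x = 14: rhs = 12, matching y values: 9, 14 (2 points).
  x = 15: rhs = 19, matching y values: none (0 points).
  x = 16: rhs = 1, matching y values: 1, 22 (2 points).
  x = 17: rhs = 10, matching y values: none (0 points).
  x = 18: rhs = 6, matching y values: 11, 12 (2 points).
  x = 19: rhs = 18, matching y values: 8, 15 (2 points).
  x = 20: rhs = 6, matching y values: 11, 12 (2 points).
  x = 21: rhs = 22, matching y values: none (0 points).
  x = 22: rhs = 3, matching y values: 7, 16 (2 points).
Total affine count: 22.
Full point count |E(F_23)| = 22 + 1 = 23.
Hasse bound: |23 − (23+1)| = |-1| = 1 ≤ 2√23 ≈ 9.5917 ✓.


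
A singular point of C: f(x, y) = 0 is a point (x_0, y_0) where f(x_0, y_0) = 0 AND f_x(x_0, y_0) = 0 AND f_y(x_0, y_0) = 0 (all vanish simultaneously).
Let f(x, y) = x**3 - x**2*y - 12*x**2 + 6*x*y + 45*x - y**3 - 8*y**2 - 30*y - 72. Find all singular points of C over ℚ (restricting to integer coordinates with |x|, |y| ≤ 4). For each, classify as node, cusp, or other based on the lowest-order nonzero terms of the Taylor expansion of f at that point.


Singular points: {(3, -3)}; classification: cusp.

Compute partial derivatives:
  f_x = 3*x**2 - 2*x*y - 24*x + 6*y + 45.
  f_y = -x**2 + 6*x - 3*y**2 - 16*y - 30.
Scan x_0 ∈ {−4, ..., 4}. For each x_0, f_y(x_0, y) is a polynomial in y; find its integer roots y ∈ {−4, ..., 4}, then test f_x and f at those candidates.
  x = -4: f_y(-4, y) = -3*y**2 - 16*y - 70; no integer root y with |y| ≤ 4.
  x = -3: f_y(-3, y) = -3*y**2 - 16*y - 57; no integer root y with |y| ≤ 4.
  x = -2: f_y(-2, y) = -3*y**2 - 16*y - 46; no integer root y with |y| ≤ 4.
  x = -1: f_y(-1, y) = -3*y**2 - 16*y - 37; no integer root y with |y| ≤ 4.
  x = 0: f_y(0, y) = -3*y**2 - 16*y - 30; no integer root y with |y| ≤ 4.
  x = 1: f_y(1, y) = -3*y**2 - 16*y - 25; no integer root y with |y| ≤ 4.
  x = 2: f_y(2, y) = -3*y**2 - 16*y - 22; no integer root y with |y| ≤ 4.
  x = 3: f_y(3, y) = -3*y**2 - 16*y - 21; vanishes at y ∈ {-3}. (3, -3): f_x = 0, f = 0 — SINGULAR.
  x = 4: f_y(4, y) = -3*y**2 - 16*y - 22; no integer root y with |y| ≤ 4.
Only singular point on the grid: (3, -3).
Classify: substitute x = 3 + u, y = -3 + v and expand: f = u**3 - u**2*v - v**3 + v**2.
No constant or linear terms (consistent with a singular point). Quadratic part: v**2. Cubic part: u**3 - u**2*v - v**3.
The quadratic part v**2 is a perfect square, so there is a single (double) tangent line v = 0, i.e. y = -3. Restricting the cubic part to that line (v = 0) leaves u**3 ≠ 0, so f is not divisible by v and the branch is v² ≈ -u**3 to lowest order — this is a cusp.
Classification: cusp.


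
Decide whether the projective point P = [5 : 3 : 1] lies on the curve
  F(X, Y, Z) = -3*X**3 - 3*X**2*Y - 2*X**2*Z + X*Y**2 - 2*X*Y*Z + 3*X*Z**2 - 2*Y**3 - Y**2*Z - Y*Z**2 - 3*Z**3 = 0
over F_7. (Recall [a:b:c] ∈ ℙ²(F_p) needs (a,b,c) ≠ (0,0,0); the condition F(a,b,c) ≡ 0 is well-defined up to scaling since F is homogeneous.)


F(5,3,1) ≡ 4 (mod 7); P is NOT on the curve.

Evaluate F(5, 3, 1) term-by-term (mod 7).
  -3*X**3 ↦ -3·125·1·1 = -375
  -3*X**2*Y ↦ -3·25·3·1 = -225
  -2*X**2*Z ↦ -2·25·1·1 = -50
  X*Y**2 ↦ 1·5·9·1 = 45
  -2*X*Y*Z ↦ -2·5·3·1 = -30
  3*X*Z**2 ↦ 3·5·1·1 = 15
  -2*Y**3 ↦ -2·1·27·1 = -54
  -Y**2*Z ↦ -1·1·9·1 = -9
  -Y*Z**2 ↦ -1·1·3·1 = -3
  -3*Z**3 ↦ -3·1·1·1 = -3
Sum: F(5, 3, 1) = (-375) + (-225) + (-50) + (45) + (-30) + (15) + (-54) + (-9) + (-3) + (-3) = -689.
Reducing mod 7: -689 ≡ 4 (mod 7).
Since F(a, b, c) ≡ 4 ≠ 0 (mod 7), P does NOT lie on the curve.


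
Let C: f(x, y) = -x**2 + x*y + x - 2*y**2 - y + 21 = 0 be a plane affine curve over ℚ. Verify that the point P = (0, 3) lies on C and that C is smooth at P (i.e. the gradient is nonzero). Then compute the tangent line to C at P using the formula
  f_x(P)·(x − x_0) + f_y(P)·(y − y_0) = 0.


Tangent line at P: 4*x - 13*y + 39 = 0.

Step 1: f(0, 3) = 0, so P lies on C.
Step 2: partial derivatives
  f_x(x, y) = -2*x + y + 1, f_y(x, y) = x - 4*y - 1.
  f_x(P) = 4, f_y(P) = -13 (gradient nonzero, so P is smooth).
Step 3: tangent line at P: 4·(x − 0) + -13·(y − 3) = 0.
Expanding: 4*x - 13*y + 39 = 0.


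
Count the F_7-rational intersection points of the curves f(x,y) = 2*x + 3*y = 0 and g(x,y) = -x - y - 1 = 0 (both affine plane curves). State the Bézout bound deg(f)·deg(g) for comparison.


Common zeros: {(4, 2)}; count = 1; Bézout bound = 1.

deg(f) = 1, deg(g) = 1, so Bézout bound = 1.
Scan x ∈ F_7. For each x, list the y ∈ F_7 with f(x, y) ≡ 0 and those with g(x, y) ≡ 0 (mod 7); the common zeros in that column are the intersection.
  x = 0: f ≡ 0 at y ∈ {0}; g ≡ 0 at y ∈ {6}; common: ∅.
  x = 1: f ≡ 0 at y ∈ {4}; g ≡ 0 at y ∈ {5}; common: ∅.
  x = 2: f ≡ 0 at y ∈ {1}; g ≡ 0 at y ∈ {4}; common: ∅.
  x = 3: f ≡ 0 at y ∈ {5}; g ≡ 0 at y ∈ {3}; common: ∅.
  x = 4: f ≡ 0 at y ∈ {2}; g ≡ 0 at y ∈ {2}; common: {2}.
  x = 5: f ≡ 0 at y ∈ {6}; g ≡ 0 at y ∈ {1}; common: ∅.
  x = 6: f ≡ 0 at y ∈ {3}; g ≡ 0 at y ∈ {0}; common: ∅.
Collecting: common zeros = {(4, 2)}, so the count is 1.
Comparison with the Bézout bound: 1 ≤ 1 = deg(f)·deg(g), as expected for curves with no common component (the bound is attained).


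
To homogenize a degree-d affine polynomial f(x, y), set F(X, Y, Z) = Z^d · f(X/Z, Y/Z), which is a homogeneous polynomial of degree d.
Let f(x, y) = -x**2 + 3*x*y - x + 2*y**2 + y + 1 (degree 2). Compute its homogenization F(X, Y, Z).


F(X, Y, Z) = -X**2 + 3*X*Y - X*Z + 2*Y**2 + Y*Z + Z**2

deg(f) = 2.
Substitute x = X/Z, y = Y/Z into f, then multiply by Z^2.
  monomial -1·x^2·y^0 ↦ -1·X^2·Y^0·Z^0.
  monomial 3·x^1·y^1 ↦ 3·X^1·Y^1·Z^0.
  monomial -1·x^1·y^0 ↦ -1·X^1·Y^0·Z^1.
  monomial 2·x^0·y^2 ↦ 2·X^0·Y^2·Z^0.
  monomial 1·x^0·y^1 ↦ 1·X^0·Y^1·Z^1.
  monomial 1·x^0·y^0 ↦ 1·X^0·Y^0·Z^2.
Collecting: F(X, Y, Z) = -X**2 + 3*X*Y - X*Z + 2*Y**2 + Y*Z + Z**2.


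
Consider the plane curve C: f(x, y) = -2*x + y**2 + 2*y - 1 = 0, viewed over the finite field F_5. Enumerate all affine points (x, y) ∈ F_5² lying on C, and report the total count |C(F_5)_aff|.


Affine F_5-points: {(1, 1), (1, 2), (2, 0), (2, 3), (4, 4)}; count = 5.

For each of the 25 pairs (x, y) ∈ F_5², evaluate f(x, y) mod 5. Record the zeros.
  x = 0: [0↦4, 1↦2, 2↦2, 3↦4, 4↦3]  zeros at y ∈ ∅
  x = 1: [0↦2, 1↦0, 2↦0, 3↦2, 4↦1]  zeros at y ∈ {1, 2}
  x = 2: [0↦0, 1↦3, 2↦3, 3↦0, 4↦4]  zeros at y ∈ {0, 3}
  x = 3: [0↦3, 1↦1, 2↦1, 3↦3, 4↦2]  zeros at y ∈ ∅
  x = 4: [0↦1, 1↦4, 2↦4, 3↦1, 4↦0]  zeros at y ∈ {4}
Collecting zeros: affine points = {(1, 1), (1, 2), (2, 0), (2, 3), (4, 4)}.
Total count |C(F_5)_aff| = 5.


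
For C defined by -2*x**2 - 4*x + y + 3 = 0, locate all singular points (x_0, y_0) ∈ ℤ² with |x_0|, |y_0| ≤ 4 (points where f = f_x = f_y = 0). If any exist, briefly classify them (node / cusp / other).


No singular points in the scanned grid; C is smooth there.

Compute partial derivatives:
  f_x = -4*x - 4.
  f_y = 1.
f_y = 1 is a nonzero constant, so f_y never vanishes: no point (x, y) can satisfy f = f_x = f_y = 0. In particular no (x, y) ∈ {−4, ..., 4}² is singular; the curve is smooth.


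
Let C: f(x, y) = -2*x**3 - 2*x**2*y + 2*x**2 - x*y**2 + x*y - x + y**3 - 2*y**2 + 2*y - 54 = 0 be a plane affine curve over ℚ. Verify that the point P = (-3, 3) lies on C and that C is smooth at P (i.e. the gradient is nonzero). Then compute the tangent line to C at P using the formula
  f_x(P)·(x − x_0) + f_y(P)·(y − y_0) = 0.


Tangent line at P: -37*x + 14*y - 153 = 0.

Step 1: f(-3, 3) = 0, so P lies on C.
Step 2: partial derivatives
  f_x(x, y) = -6*x**2 - 4*x*y + 4*x - y**2 + y - 1, f_y(x, y) = -2*x**2 - 2*x*y + x + 3*y**2 - 4*y + 2.
  f_x(P) = -37, f_y(P) = 14 (gradient nonzero, so P is smooth).
Step 3: tangent line at P: -37·(x − -3) + 14·(y − 3) = 0.
Expanding: -37*x + 14*y - 153 = 0.


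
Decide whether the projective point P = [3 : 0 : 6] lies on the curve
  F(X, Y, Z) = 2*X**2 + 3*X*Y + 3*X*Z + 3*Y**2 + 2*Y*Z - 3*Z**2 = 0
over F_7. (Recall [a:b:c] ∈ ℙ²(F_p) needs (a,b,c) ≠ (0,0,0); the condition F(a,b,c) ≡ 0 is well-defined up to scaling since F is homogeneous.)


F(3,0,6) ≡ 6 (mod 7); P is NOT on the curve.

Evaluate F(3, 0, 6) term-by-term (mod 7).
  2*X**2 ↦ 2·9·1·1 = 18
  3*X*Y ↦ 3·3·0·1 = 0
  3*X*Z ↦ 3·3·1·6 = 54
  3*Y**2 ↦ 3·1·0·1 = 0
  2*Y*Z ↦ 2·1·0·6 = 0
  -3*Z**2 ↦ -3·1·1·36 = -108
Sum: F(3, 0, 6) = (18) + (0) + (54) + (0) + (0) + (-108) = -36.
Reducing mod 7: -36 ≡ 6 (mod 7).
Since F(a, b, c) ≡ 6 ≠ 0 (mod 7), P does NOT lie on the curve.


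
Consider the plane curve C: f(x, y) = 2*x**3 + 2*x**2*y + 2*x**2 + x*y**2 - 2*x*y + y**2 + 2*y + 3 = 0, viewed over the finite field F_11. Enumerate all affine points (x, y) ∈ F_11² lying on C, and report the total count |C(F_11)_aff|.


Affine F_11-points: {(0, 2), (0, 7), (1, 1), (1, 9), (2, 4), (2, 5), (4, 3), (4, 5), (5, 7), (5, 8), (8, 0), (8, 2), (9, 7), (10, 5)}; count = 14.

For each of the 121 pairs (x, y) ∈ F_11², evaluate f(x, y) mod 11. Record the zeros.
  x = 0: [0↦3, 1↦6, 2↦0, 3↦7, 4↦5, 5↦5, 6↦7, 7↦0, 8↦6, 9↦3, 10↦2]  zeros at y ∈ {2, 7}
  x = 1: [0↦7, 1↦0, 2↦8, 3↦9, 4↦3, 5↦1, 6↦3, 7↦9, 8↦8, 9↦0, 10↦7]  zeros at y ∈ {1, 9}
  x = 2: [0↦5, 1↦3, 2↦7, 3↦6, 4↦0, 5↦0, 6↦6, 7↦7, 8↦3, 9↦5, 10↦2]  zeros at y ∈ {4, 5}
  x = 3: [0↦9, 1↦5, 2↦9, 3↦10, 4↦8, 5↦3, 6↦6, 7↦6, 8↦3, 9↦8, 10↦10]  zeros at y ∈ ∅
  x = 4: [0↦9, 1↦7, 2↦4, 3↦0, 4↦6, 5↦0, 6↦4, 7↦7, 8↦9, 9↦10, 10↦10]  zeros at y ∈ {3, 5}
  x = 5: [0↦6, 1↦10, 2↦4, 3↦10, 4↦6, 5↦3, 6↦1, 7↦0, 8↦0, 9↦1, 10↦3]  zeros at y ∈ {7, 8}
  x = 6: [0↦1, 1↦4, 2↦10, 3↦8, 4↦9, 5↦2, 6↦9, 7↦8, 8↦10, 9↦4, 10↦1]  zeros at y ∈ ∅
  x = 7: [0↦6, 1↦1, 2↦1, 3↦6, 4↦5, 5↦9, 6↦7, 7↦10, 8↦7, 9↦9, 10↦5]  zeros at y ∈ ∅
  x = 8: [0↦0, 1↦2, 2↦0, 3↦5, 4↦6, 5↦3, 6↦7, 7↦7, 8↦3, 9↦6, 10↦5]  zeros at y ∈ {0, 2}
  x = 9: [0↦6, 1↦8, 2↦8, 3↦6, 4↦2, 5↦7, 6↦10, 7↦0, 8↦10, 9↦7, 10↦2]  zeros at y ∈ {7}
  x = 10: [0↦3, 1↦9, 2↦4, 3↦10, 4↦5, 5↦0, 6↦6, 7↦1, 8↦7, 9↦2, 10↦8]  zeros at y ∈ {5}
Collecting zeros: affine points = {(0, 2), (0, 7), (1, 1), (1, 9), (2, 4), (2, 5), (4, 3), (4, 5), (5, 7), (5, 8), (8, 0), (8, 2), (9, 7), (10, 5)}.
Total count |C(F_11)_aff| = 14.


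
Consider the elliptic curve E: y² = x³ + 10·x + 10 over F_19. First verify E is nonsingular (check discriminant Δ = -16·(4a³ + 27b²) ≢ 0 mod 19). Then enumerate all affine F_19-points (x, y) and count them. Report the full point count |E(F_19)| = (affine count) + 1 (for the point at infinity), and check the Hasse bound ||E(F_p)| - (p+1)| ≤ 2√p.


Affine points = {(2, 0), (4, 0), (6, 1), (6, 18), (7, 9), (7, 10), (11, 8), (11, 11), (13, 0), (14, 5), (14, 14), (15, 1), (15, 18), (17, 1), (17, 18)}; affine count = 15; |E(F_19)| = 16.

Discriminant check: Δ ∝ 4a³ + 27b² = 4·10³ + 27·10² = 4·1000 + 27·100 ≡ 12 (mod 19). Nonzero ⇒ E is nonsingular.
For each x ∈ F_19, compute rhs = x³ + 10·x + 10 mod 19, then count y ∈ F_19 with y² ≡ rhs.
  x = 0: rhs = 10, matching y values: none (0 points).
  x = 1: rhs = 2, matching y values: none (0 points).
  x = 2: rhs = 0, matching y values: 0 (1 points).
  x = 3: rhs = 10, matching y values: none (0 points).
  x = 4: rhs = 0, matching y values: 0 (1 points).
  x = 5: rhs = 14, matching y values: none (0 points).
  x = 6: rhs = 1, matching y values: 1, 18 (2 points).
  x = 7: rhs = 5, matching y values: 9, 10 (2 points).
  x = 8: rhs = 13, matching y values: none (0 points).
  x = 9: rhs = 12, matching y values: none (0 points).
  x = 10: rhs = 8, matching y values: none (0 points).
  x = 11: rhs = 7, matching y values: 8, 11 (2 points).
  x = 12: rhs = 15, matching y values: none (0 points).
  x = 13: rhs = 0, matching y values: 0 (1 points).
  x = 14: rhs = 6, matching y values: 5, 14 (2 points).
  x = 15: rhs = 1, matching y values: 1, 18 (2 points).
  x = 16: rhs = 10, matching y values: none (0 points).
  x = 17: rhs = 1, matching y values: 1, 18 (2 points).
  x = 18: rhs = 18, matching y values: none (0 points).
Total affine count: 15.
Full point count |E(F_19)| = 15 + 1 = 16.
Hasse bound: |16 − (19+1)| = |-4| = 4 ≤ 2√19 ≈ 8.7178 ✓.


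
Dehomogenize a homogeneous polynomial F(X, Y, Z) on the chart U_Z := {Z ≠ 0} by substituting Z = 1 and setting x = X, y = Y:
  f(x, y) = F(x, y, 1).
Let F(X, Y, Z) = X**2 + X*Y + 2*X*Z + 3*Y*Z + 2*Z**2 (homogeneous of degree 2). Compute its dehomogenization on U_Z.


f(x, y) = x**2 + x*y + 2*x + 3*y + 2

On U_Z we set Z = 1. Each monomial c·X^i·Y^j·Z^k in F becomes c·x^i·y^j·1^k = c·x^i·y^j.
Substituting Z = 1: F(X, Y, 1) = x**2 + x*y + 2*x + 3*y + 2.
Note: deg(f) ≤ deg(F) = 2; strict inequality happens when F is divisible by Z (lost terms).


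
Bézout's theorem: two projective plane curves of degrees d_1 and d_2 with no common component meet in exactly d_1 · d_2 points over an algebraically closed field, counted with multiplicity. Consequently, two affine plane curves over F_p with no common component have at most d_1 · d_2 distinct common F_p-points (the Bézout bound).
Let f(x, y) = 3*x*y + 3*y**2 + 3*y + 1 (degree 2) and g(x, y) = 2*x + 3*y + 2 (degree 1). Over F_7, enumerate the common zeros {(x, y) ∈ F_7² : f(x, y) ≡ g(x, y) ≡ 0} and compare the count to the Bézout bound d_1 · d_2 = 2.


Common zeros: ∅; count = 0; Bézout bound = 2.

deg(f) = 2, deg(g) = 1, so Bézout bound = 2.
Scan x ∈ F_7. For each x, list the y ∈ F_7 with f(x, y) ≡ 0 and those with g(x, y) ≡ 0 (mod 7); the common zeros in that column are the intersection.
  x = 0: f ≡ 0 at y ∈ {1, 5}; g ≡ 0 at y ∈ {4}; common: ∅.
  x = 1: f ≡ 0 at y ∈ ∅; g ≡ 0 at y ∈ {1}; common: ∅.
  x = 2: f ≡ 0 at y ∈ ∅; g ≡ 0 at y ∈ {5}; common: ∅.
  x = 3: f ≡ 0 at y ∈ ∅; g ≡ 0 at y ∈ {2}; common: ∅.
  x = 4: f ≡ 0 at y ∈ ∅; g ≡ 0 at y ∈ {6}; common: ∅.
  x = 5: f ≡ 0 at y ∈ {2, 6}; g ≡ 0 at y ∈ {3}; common: ∅.
  x = 6: f ≡ 0 at y ∈ {3, 4}; g ≡ 0 at y ∈ {0}; common: ∅.
Collecting: common zeros = ∅, so the count is 0.
Comparison with the Bézout bound: 0 ≤ 2 = deg(f)·deg(g), as expected for curves with no common component (the affine F_7-count falls short of the bound because intersections may lie at infinity, over extension fields, or carry multiplicity).


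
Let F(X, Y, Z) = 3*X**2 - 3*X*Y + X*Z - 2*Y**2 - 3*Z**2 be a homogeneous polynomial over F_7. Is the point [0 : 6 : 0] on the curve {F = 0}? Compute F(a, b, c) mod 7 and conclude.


F(0,6,0) ≡ 5 (mod 7); P is NOT on the curve.

Evaluate F(0, 6, 0) term-by-term (mod 7).
  3*X**2 ↦ 3·0·1·1 = 0
  -3*X*Y ↦ -3·0·6·1 = 0
  X*Z ↦ 1·0·1·0 = 0
  -2*Y**2 ↦ -2·1·36·1 = -72
  -3*Z**2 ↦ -3·1·1·0 = 0
Sum: F(0, 6, 0) = (0) + (0) + (0) + (-72) + (0) = -72.
Reducing mod 7: -72 ≡ 5 (mod 7).
Since F(a, b, c) ≡ 5 ≠ 0 (mod 7), P does NOT lie on the curve.
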